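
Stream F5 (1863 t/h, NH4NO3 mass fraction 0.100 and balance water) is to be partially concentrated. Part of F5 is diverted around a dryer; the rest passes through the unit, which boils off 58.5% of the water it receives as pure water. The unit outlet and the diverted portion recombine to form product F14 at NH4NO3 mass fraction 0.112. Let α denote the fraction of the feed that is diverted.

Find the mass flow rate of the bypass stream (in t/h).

1484 t/h

All 1863×0.100 = 186.3 t/h of NH4NO3 reaches F14, so F14 = 186.3/0.112 = 1663.4 t/h and vapour = 199.61 t/h.
The evaporator receives (1−α)·1863 of feed at 0.900 water and removes 0.585 of that water:
0.585×0.900×(1−α)×1863 = 199.61
(1−α) = 199.61/980.87 = 0.2035;  α = 0.7965.
Bypass flow = 0.7965×1863 = 1483.9 t/h.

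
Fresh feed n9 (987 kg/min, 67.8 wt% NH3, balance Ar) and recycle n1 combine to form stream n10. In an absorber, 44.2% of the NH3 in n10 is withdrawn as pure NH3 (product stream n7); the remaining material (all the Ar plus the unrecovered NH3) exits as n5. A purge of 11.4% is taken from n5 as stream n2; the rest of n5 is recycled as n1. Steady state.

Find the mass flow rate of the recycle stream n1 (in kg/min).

3124 kg/min

Ar enters only via n9 and leaves only via the purge: 987×0.322 = 0.114×(Ar in n5), and the absorber passes all Ar, so Ar in n10 = Ar in n5 = 2787.8 kg/min.
NH3 in n10: m_A = 987×0.678 + (1−0.114)·(1−0.442)·m_A, so m_A = 669.19/0.5056 = 1323.5 kg/min.
n5 = (1−0.442)×1323.5 + 2787.8 = 3526.4 kg/min.
Recycle n1 = (1−0.114)×3526.4 = 3124.4 kg/min.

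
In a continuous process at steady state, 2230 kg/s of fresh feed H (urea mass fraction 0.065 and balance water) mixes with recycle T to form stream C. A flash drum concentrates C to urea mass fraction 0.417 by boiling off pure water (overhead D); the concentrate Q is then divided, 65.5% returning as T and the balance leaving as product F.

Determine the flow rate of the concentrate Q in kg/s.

Overall urea balance (none leaves overhead): urea in fresh feed = urea in product, i.e. 2230×0.065 = (1−0.655)·Q·0.417.
Q = 144.95/(0.417×0.345) = 1007.5 kg/s.

1008 kg/s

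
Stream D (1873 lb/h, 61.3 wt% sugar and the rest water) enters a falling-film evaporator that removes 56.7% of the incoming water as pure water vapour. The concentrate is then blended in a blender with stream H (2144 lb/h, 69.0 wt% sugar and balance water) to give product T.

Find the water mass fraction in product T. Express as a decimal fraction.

Vapour removed = 0.567×0.387×1873 = 410.99 lb/h; concentrate = 1462 lb/h.
water reaching the mixer = 313.86 (from concentrate) + 2144×0.310 = 978.5 lb/h.
Product flow = 1462 + 2144 = 3606 lb/h; water fraction = 0.271.

0.271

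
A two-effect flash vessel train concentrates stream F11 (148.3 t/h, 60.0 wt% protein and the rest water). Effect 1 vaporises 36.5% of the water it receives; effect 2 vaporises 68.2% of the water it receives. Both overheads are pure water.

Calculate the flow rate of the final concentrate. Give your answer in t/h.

101 t/h

water in feed = 148.3×0.400 = 59.32 t/h.
After stage 1: water left = (1−0.365)×59.32 = 37.668; stream total = 126.65 t/h.
After stage 2: water left = (1−0.682)×37.668 = 11.978; final concentrate = 100.96 t/h.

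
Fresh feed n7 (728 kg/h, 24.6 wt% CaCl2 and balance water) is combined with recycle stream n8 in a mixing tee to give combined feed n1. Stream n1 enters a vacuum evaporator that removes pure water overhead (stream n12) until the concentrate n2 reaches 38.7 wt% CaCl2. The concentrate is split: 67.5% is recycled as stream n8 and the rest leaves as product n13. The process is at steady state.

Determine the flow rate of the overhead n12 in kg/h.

265.2 kg/h

Overall CaCl2 balance (none leaves overhead): CaCl2 in fresh feed = CaCl2 in product, i.e. 728×0.246 = (1−0.675)·n2·0.387.
n2 = 179.09/(0.387×0.325) = 1423.9 kg/h.
Recycle n8 = 0.675×1423.9 = 961.12 kg/h.
Combined feed n1 = 728 + 961.12 = 1689.1 kg/h.
Overhead n12 = n1 − n2 = 1689.1 − 1423.9 = 265.24 kg/h.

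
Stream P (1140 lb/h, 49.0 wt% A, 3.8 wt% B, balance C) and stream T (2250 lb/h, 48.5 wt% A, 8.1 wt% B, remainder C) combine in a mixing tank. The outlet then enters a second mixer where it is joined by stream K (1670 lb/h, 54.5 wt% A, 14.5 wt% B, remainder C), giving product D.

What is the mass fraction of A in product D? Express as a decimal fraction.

0.506

Overall, product flow = 5060 lb/h.
A in = 1140×0.490 + 2250×0.485 + 1670×0.545 = 2560 lb/h.
A fraction in D = 0.506.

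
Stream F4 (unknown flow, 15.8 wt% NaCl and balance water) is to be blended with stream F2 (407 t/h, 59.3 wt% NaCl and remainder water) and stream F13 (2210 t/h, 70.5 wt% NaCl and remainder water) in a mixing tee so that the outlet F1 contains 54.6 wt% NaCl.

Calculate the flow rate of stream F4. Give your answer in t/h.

Let F4 be the unknown flow. Total out = 2617 + F4.
NaCl balance: 1799.4 + 0.158·F4 = 0.546·(2617 + F4)
(0.158 − 0.546)·F4 = 0.546×2617 − 1799.4 = -370.52
F4 = -370.52 / -0.388 = 954.95 t/h

954.9 t/h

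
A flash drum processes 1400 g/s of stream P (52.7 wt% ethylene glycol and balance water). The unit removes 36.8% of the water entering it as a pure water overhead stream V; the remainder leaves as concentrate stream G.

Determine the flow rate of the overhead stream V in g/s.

water entering = 1400×0.473 = 662.2 g/s; overhead removed = 0.368×662.2 = 243.69 g/s.

243.7 g/s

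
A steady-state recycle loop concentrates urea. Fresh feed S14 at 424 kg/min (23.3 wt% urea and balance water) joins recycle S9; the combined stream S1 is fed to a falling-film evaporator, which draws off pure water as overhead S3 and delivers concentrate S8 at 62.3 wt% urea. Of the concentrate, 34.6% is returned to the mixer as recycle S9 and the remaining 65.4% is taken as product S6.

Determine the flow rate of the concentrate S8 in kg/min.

242.5 kg/min

Overall urea balance (none leaves overhead): urea in fresh feed = urea in product, i.e. 424×0.233 = (1−0.346)·S8·0.623.
S8 = 98.792/(0.623×0.654) = 242.47 kg/min.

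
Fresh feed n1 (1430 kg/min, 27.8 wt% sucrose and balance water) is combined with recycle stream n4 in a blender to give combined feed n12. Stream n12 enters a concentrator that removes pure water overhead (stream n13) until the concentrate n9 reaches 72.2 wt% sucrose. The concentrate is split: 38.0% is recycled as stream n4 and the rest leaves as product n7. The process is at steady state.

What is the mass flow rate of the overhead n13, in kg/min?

Overall sucrose balance (none leaves overhead): sucrose in fresh feed = sucrose in product, i.e. 1430×0.278 = (1−0.380)·n9·0.722.
n9 = 397.54/(0.722×0.620) = 888.08 kg/min.
Recycle n4 = 0.380×888.08 = 337.47 kg/min.
Combined feed n12 = 1430 + 337.47 = 1767.5 kg/min.
Overhead n13 = n12 − n9 = 1767.5 − 888.08 = 879.39 kg/min.

879.4 kg/min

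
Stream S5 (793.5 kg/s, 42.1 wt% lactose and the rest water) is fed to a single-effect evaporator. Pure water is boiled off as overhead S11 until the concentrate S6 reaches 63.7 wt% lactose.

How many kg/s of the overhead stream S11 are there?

269.1 kg/s

lactose is conserved: 793.5×0.421 = 334.06 kg/s all reports to the concentrate.
Concentrate = 334.06/(target fraction) = 524.43 kg/s.
Overhead = 793.5 − 524.43 = 269.07 kg/s.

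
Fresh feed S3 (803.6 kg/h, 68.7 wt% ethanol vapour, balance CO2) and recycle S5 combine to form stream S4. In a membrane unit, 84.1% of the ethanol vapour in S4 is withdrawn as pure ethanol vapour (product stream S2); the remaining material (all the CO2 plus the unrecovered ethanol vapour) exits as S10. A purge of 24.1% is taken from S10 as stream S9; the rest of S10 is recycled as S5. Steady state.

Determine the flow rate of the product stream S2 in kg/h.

528 kg/h

ethanol vapour in S4: m_A = 803.6×0.687 + (1−0.241)·(1−0.841)·m_A, so m_A = 552.07/0.8793 = 627.84 kg/h.
Product S2 = 0.841×627.84 = 528.01 kg/h.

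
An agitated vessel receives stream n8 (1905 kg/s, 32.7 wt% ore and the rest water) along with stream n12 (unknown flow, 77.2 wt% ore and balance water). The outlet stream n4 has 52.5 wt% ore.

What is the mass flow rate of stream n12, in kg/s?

1527 kg/s

Let n12 be the unknown flow. Total out = 1905 + n12.
ore balance: 622.94 + 0.772·n12 = 0.525·(1905 + n12)
(0.772 − 0.525)·n12 = 0.525×1905 − 622.94 = 377.19
n12 = 377.19 / 0.247 = 1527.1 kg/s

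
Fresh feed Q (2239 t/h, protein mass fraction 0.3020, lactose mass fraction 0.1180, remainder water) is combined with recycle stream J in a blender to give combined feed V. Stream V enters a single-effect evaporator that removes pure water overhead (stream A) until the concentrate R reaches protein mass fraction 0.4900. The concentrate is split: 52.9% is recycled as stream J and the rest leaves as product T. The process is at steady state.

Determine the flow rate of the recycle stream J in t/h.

Overall protein balance (none leaves overhead): protein in fresh feed = protein in product, i.e. 2239×0.302 = (1−0.529)·R·0.490.
R = 676.18/(0.490×0.471) = 2929.8 t/h.
Recycle J = 0.529×2929.8 = 1549.9 t/h.

1550 t/h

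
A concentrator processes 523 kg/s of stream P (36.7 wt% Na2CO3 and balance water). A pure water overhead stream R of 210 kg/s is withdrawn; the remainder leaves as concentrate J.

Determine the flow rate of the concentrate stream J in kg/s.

Concentrate = 523 − 210 = 313 kg/s.

313 kg/s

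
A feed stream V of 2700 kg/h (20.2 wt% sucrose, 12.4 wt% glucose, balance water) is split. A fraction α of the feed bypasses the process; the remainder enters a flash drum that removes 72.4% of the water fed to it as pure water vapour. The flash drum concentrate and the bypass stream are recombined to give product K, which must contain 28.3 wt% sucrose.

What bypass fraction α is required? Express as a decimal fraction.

All 2700×0.202 = 545.4 kg/h of sucrose reaches K, so K = 545.4/0.283 = 1927.2 kg/h and vapour = 772.79 kg/h.
The evaporator receives (1−α)·2700 of feed at 0.674 water and removes 0.724 of that water:
0.724×0.674×(1−α)×2700 = 772.79
(1−α) = 772.79/1317.5 = 0.5865;  α = 0.4135.

0.413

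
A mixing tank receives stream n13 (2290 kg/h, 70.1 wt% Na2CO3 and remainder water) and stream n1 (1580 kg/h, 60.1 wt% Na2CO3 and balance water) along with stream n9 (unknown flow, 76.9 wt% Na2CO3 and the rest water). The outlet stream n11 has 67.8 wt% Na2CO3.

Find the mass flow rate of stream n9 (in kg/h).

758.1 kg/h

Let n9 be the unknown flow. Total out = 3870 + n9.
Na2CO3 balance: 2554.9 + 0.769·n9 = 0.678·(3870 + n9)
(0.769 − 0.678)·n9 = 0.678×3870 − 2554.9 = 68.99
n9 = 68.99 / 0.091 = 758.13 kg/h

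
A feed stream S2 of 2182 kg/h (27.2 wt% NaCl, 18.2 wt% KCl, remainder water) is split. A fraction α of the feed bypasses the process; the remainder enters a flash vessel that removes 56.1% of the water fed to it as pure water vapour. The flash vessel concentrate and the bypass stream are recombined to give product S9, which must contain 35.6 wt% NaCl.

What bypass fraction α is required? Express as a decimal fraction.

All 2182×0.272 = 593.5 kg/h of NaCl reaches S9, so S9 = 593.5/0.356 = 1667.1 kg/h and vapour = 514.85 kg/h.
The evaporator receives (1−α)·2182 of feed at 0.546 water and removes 0.561 of that water:
0.561×0.546×(1−α)×2182 = 514.85
(1−α) = 514.85/668.36 = 0.7703;  α = 0.2297.

0.230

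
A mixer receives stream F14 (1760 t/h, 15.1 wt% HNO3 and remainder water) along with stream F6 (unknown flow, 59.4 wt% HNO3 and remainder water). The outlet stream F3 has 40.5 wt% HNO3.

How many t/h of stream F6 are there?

Let F6 be the unknown flow. Total out = 1760 + F6.
HNO3 balance: 265.76 + 0.594·F6 = 0.405·(1760 + F6)
(0.594 − 0.405)·F6 = 0.405×1760 − 265.76 = 447.04
F6 = 447.04 / 0.189 = 2365.3 t/h

2365 t/h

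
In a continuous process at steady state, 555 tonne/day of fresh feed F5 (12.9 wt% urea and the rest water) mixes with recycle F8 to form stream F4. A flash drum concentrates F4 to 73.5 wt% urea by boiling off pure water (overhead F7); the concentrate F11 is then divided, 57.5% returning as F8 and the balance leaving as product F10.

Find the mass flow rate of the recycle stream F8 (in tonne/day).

131.8 tonne/day

Overall urea balance (none leaves overhead): urea in fresh feed = urea in product, i.e. 555×0.129 = (1−0.575)·F11·0.735.
F11 = 71.595/(0.735×0.425) = 229.2 tonne/day.
Recycle F8 = 0.575×229.2 = 131.79 tonne/day.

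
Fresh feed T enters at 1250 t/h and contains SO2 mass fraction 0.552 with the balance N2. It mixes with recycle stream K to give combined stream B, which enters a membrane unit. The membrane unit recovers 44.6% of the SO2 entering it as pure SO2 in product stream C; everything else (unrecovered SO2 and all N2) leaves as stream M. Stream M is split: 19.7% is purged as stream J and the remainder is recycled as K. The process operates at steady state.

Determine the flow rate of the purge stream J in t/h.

695.7 t/h

N2 enters only via T and leaves only via the purge: 1250×0.448 = 0.197×(N2 in M), and the membrane unit passes all N2, so N2 in B = N2 in M = 2842.6 t/h.
SO2 in B: m_A = 1250×0.552 + (1−0.197)·(1−0.446)·m_A, so m_A = 690/0.5551 = 1242.9 t/h.
M = (1−0.446)×1242.9 + 2842.6 = 3531.2 t/h.
Purge J = 0.197×3531.2 = 695.65 t/h.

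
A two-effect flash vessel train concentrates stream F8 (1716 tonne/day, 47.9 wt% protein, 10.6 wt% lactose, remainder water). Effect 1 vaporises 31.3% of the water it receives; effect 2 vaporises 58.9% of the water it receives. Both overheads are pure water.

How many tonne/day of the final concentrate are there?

water in feed = 1716×0.415 = 712.14 tonne/day.
After stage 1: water left = (1−0.313)×712.14 = 489.24; stream total = 1493.1 tonne/day.
After stage 2: water left = (1−0.589)×489.24 = 201.08; final concentrate = 1204.9 tonne/day.

1205 tonne/day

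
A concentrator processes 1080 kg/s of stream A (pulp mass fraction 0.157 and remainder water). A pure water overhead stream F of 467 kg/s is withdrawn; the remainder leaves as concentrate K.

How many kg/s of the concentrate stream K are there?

Concentrate = 1080 − 467 = 613 kg/s.

613 kg/s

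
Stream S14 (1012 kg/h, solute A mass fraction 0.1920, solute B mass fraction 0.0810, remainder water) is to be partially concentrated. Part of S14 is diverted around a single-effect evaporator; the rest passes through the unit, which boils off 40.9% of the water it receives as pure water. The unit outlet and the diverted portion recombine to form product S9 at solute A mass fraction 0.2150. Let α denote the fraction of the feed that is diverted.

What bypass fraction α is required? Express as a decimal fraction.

0.640

All 1012×0.192 = 194.3 kg/h of solute A reaches S9, so S9 = 194.3/0.215 = 903.74 kg/h and vapour = 108.26 kg/h.
The evaporator receives (1−α)·1012 of feed at 0.727 water and removes 0.409 of that water:
0.409×0.727×(1−α)×1012 = 108.26
(1−α) = 108.26/300.91 = 0.3598;  α = 0.6402.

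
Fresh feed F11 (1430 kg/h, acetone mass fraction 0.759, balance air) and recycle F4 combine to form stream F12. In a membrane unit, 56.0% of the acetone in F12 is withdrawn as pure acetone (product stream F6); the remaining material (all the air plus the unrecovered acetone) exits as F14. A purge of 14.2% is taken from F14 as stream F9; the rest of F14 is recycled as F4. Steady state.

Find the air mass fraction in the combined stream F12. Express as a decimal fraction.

0.582

air enters only via F11 and leaves only via the purge: 1430×0.241 = 0.142×(air in F14), and the membrane unit passes all air, so air in F12 = air in F14 = 2427 kg/h.
acetone in F12: m_A = 1430×0.759 + (1−0.142)·(1−0.560)·m_A, so m_A = 1085.4/0.6225 = 1743.6 kg/h.
F12 = 1743.6 + 2427 = 4170.6 kg/h.
air fraction in F12 = 2427/4170.6 = 0.582.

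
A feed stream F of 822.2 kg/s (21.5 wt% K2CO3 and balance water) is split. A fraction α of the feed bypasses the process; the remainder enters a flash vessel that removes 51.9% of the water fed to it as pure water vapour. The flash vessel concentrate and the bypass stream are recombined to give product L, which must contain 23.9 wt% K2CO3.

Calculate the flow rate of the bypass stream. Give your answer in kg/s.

All 822.2×0.215 = 176.77 kg/s of K2CO3 reaches L, so L = 176.77/0.239 = 739.64 kg/s and vapour = 82.564 kg/s.
The evaporator receives (1−α)·822.2 of feed at 0.785 water and removes 0.519 of that water:
0.519×0.785×(1−α)×822.2 = 82.564
(1−α) = 82.564/334.98 = 0.2465;  α = 0.7535.
Bypass flow = 0.7535×822.2 = 619.55 kg/s.

619.5 kg/s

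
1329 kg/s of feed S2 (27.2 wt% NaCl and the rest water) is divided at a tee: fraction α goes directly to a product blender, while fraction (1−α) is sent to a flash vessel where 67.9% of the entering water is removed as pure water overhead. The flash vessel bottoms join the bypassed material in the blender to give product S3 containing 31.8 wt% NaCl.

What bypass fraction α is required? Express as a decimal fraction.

0.707

All 1329×0.272 = 361.49 kg/s of NaCl reaches S3, so S3 = 361.49/0.318 = 1136.8 kg/s and vapour = 192.25 kg/s.
The evaporator receives (1−α)·1329 of feed at 0.728 water and removes 0.679 of that water:
0.679×0.728×(1−α)×1329 = 192.25
(1−α) = 192.25/656.94 = 0.2926;  α = 0.7074.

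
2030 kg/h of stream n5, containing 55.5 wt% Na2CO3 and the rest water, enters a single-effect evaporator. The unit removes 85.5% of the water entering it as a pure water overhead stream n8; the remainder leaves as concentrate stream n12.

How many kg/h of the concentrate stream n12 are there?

1258 kg/h

water entering = 2030×0.445 = 903.35 kg/h; overhead removed = 0.855×903.35 = 772.36 kg/h.
Concentrate = 2030 − 772.36 = 1257.6 kg/h.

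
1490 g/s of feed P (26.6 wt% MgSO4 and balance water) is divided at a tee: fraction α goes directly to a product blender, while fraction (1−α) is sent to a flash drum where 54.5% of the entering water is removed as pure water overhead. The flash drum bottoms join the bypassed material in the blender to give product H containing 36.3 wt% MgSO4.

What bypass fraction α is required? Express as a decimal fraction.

All 1490×0.266 = 396.34 g/s of MgSO4 reaches H, so H = 396.34/0.363 = 1091.8 g/s and vapour = 398.15 g/s.
The evaporator receives (1−α)·1490 of feed at 0.734 water and removes 0.545 of that water:
0.545×0.734×(1−α)×1490 = 398.15
(1−α) = 398.15/596.04 = 0.6680;  α = 0.3320.

0.332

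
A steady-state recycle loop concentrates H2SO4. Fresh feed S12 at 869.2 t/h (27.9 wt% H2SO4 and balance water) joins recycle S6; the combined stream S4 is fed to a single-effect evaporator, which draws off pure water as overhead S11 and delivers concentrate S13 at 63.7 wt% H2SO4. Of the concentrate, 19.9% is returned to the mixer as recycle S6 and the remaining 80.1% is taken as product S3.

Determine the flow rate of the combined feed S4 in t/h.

963.8 t/h

Overall H2SO4 balance (none leaves overhead): H2SO4 in fresh feed = H2SO4 in product, i.e. 869.2×0.279 = (1−0.199)·S13·0.637.
S13 = 242.51/(0.637×0.801) = 475.28 t/h.
Recycle S6 = 0.199×475.28 = 94.581 t/h.
Combined feed S4 = 869.2 + 94.581 = 963.78 t/h.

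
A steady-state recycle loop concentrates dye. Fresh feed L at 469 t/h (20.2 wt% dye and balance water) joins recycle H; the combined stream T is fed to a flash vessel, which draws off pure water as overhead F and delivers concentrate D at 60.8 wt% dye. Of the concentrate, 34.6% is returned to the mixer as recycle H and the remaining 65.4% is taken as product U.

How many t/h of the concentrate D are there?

Overall dye balance (none leaves overhead): dye in fresh feed = dye in product, i.e. 469×0.202 = (1−0.346)·D·0.608.
D = 94.738/(0.608×0.654) = 238.26 t/h.

238.3 t/h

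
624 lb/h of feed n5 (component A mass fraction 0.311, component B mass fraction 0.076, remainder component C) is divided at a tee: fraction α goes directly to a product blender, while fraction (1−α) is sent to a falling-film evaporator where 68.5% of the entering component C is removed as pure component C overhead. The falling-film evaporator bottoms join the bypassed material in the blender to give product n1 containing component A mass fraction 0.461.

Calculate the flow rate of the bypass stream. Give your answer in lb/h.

All 624×0.311 = 194.06 lb/h of component A reaches n1, so n1 = 194.06/0.461 = 420.96 lb/h and vapour = 203.04 lb/h.
The evaporator receives (1−α)·624 of feed at 0.613 component C and removes 0.685 of that component C:
0.685×0.613×(1−α)×624 = 203.04
(1−α) = 203.04/262.02 = 0.7749;  α = 0.2251.
Bypass flow = 0.2251×624 = 140.47 lb/h.

140.5 lb/h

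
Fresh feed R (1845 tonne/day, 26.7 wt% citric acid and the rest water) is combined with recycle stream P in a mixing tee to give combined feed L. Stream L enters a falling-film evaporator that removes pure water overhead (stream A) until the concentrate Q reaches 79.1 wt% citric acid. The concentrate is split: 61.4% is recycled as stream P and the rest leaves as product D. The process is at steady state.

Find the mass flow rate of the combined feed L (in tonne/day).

2836 tonne/day

Overall citric acid balance (none leaves overhead): citric acid in fresh feed = citric acid in product, i.e. 1845×0.267 = (1−0.614)·Q·0.791.
Q = 492.62/(0.791×0.386) = 1613.4 tonne/day.
Recycle P = 0.614×1613.4 = 990.63 tonne/day.
Combined feed L = 1845 + 990.63 = 2835.6 tonne/day.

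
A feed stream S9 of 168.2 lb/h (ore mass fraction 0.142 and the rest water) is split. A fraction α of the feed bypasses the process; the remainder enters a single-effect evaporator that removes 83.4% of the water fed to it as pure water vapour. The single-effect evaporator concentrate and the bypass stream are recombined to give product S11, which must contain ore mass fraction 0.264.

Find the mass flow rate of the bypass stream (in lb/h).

59.58 lb/h

All 168.2×0.142 = 23.884 lb/h of ore reaches S11, so S11 = 23.884/0.264 = 90.471 lb/h and vapour = 77.729 lb/h.
The evaporator receives (1−α)·168.2 of feed at 0.858 water and removes 0.834 of that water:
0.834×0.858×(1−α)×168.2 = 77.729
(1−α) = 77.729/120.36 = 0.6458;  α = 0.3542.
Bypass flow = 0.3542×168.2 = 59.575 lb/h.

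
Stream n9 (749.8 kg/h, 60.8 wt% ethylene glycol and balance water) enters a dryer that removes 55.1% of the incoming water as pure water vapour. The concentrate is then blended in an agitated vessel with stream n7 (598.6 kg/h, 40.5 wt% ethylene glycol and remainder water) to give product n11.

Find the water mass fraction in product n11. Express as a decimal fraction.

0.411

Vapour removed = 0.551×0.392×749.8 = 161.95 kg/h; concentrate = 587.85 kg/h.
water reaching the mixer = 131.97 (from concentrate) + 598.6×0.595 = 488.14 kg/h.
Product flow = 587.85 + 598.6 = 1186.4 kg/h; water fraction = 0.411.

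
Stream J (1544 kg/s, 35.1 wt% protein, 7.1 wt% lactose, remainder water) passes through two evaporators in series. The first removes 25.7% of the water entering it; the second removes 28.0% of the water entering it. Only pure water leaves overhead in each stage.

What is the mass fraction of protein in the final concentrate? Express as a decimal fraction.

water in feed = 1544×0.578 = 892.43 kg/s.
After stage 1: water left = (1−0.257)×892.43 = 663.08; stream total = 1314.6 kg/s.
After stage 2: water left = (1−0.280)×663.08 = 477.42; final concentrate = 1129 kg/s.
protein fraction = 541.94/1129 = 0.480.

0.480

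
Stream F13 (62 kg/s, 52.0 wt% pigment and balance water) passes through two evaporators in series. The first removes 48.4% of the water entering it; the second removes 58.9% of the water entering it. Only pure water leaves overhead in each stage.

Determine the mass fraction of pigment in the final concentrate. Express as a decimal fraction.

water in feed = 62×0.480 = 29.76 kg/s.
After stage 1: water left = (1−0.484)×29.76 = 15.356; stream total = 47.596 kg/s.
After stage 2: water left = (1−0.589)×15.356 = 6.3114; final concentrate = 38.551 kg/s.
pigment fraction = 32.24/38.551 = 0.8363.

0.8363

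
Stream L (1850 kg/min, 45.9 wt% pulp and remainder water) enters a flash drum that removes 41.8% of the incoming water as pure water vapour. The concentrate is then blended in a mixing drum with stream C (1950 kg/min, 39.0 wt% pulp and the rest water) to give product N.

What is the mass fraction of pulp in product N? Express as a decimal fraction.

0.476

Vapour removed = 0.418×0.541×1850 = 418.36 kg/min; concentrate = 1431.6 kg/min.
pulp reaching the mixer = 849.15 (from concentrate) + 1950×0.390 = 1609.7 kg/min.
Product flow = 1431.6 + 1950 = 3381.6 kg/min; pulp fraction = 0.476.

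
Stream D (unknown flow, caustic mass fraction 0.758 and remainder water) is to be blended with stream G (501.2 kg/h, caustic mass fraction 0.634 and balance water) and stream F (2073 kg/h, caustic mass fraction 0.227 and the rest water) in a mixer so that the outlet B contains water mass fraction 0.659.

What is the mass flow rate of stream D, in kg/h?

214.6 kg/h

Let D be the unknown flow. Total out = 2574.2 + D.
water balance: 1785.9 + 0.242·D = 0.659·(2574.2 + D)
(0.242 − 0.659)·D = 0.659×2574.2 − 1785.9 = -89.47
D = -89.47 / -0.417 = 214.56 kg/h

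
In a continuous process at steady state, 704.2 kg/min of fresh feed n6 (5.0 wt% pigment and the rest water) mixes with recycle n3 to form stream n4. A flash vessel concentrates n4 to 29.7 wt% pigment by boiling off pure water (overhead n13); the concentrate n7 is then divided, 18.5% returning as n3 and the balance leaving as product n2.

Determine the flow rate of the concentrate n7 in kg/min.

Overall pigment balance (none leaves overhead): pigment in fresh feed = pigment in product, i.e. 704.2×0.050 = (1−0.185)·n7·0.297.
n7 = 35.21/(0.297×0.815) = 145.46 kg/min.

145.5 kg/min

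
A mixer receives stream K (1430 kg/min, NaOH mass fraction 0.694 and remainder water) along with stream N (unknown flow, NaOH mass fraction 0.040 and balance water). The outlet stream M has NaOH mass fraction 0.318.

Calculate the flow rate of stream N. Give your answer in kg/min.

1934 kg/min

Let N be the unknown flow. Total out = 1430 + N.
NaOH balance: 992.42 + 0.040·N = 0.318·(1430 + N)
(0.040 − 0.318)·N = 0.318×1430 − 992.42 = -537.68
N = -537.68 / -0.278 = 1934.1 kg/min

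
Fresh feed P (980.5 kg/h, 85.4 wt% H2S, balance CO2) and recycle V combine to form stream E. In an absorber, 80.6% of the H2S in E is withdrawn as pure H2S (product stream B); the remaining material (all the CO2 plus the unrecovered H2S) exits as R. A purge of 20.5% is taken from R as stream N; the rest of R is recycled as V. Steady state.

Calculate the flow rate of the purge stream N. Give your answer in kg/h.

CO2 enters only via P and leaves only via the purge: 980.5×0.146 = 0.205×(CO2 in R), and the absorber passes all CO2, so CO2 in E = CO2 in R = 698.31 kg/h.
H2S in E: m_A = 980.5×0.854 + (1−0.205)·(1−0.806)·m_A, so m_A = 837.35/0.8458 = 990.04 kg/h.
R = (1−0.806)×990.04 + 698.31 = 890.38 kg/h.
Purge N = 0.205×890.38 = 182.53 kg/h.

182.5 kg/h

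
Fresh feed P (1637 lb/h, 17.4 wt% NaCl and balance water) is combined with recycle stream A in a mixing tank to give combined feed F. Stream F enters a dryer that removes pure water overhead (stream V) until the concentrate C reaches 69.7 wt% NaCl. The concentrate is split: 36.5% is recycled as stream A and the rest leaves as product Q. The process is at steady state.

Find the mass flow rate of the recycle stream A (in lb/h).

Overall NaCl balance (none leaves overhead): NaCl in fresh feed = NaCl in product, i.e. 1637×0.174 = (1−0.365)·C·0.697.
C = 284.84/(0.697×0.635) = 643.56 lb/h.
Recycle A = 0.365×643.56 = 234.9 lb/h.

234.9 lb/h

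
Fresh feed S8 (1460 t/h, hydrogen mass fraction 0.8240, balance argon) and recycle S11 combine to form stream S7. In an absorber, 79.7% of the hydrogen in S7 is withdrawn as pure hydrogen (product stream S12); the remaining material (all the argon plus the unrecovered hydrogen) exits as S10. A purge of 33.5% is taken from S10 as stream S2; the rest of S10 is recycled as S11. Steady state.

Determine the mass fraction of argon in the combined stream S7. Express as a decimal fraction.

argon enters only via S8 and leaves only via the purge: 1460×0.176 = 0.335×(argon in S10), and the absorber passes all argon, so argon in S7 = argon in S10 = 767.04 t/h.
hydrogen in S7: m_A = 1460×0.824 + (1−0.335)·(1−0.797)·m_A, so m_A = 1203/0.8650 = 1390.8 t/h.
S7 = 1390.8 + 767.04 = 2157.8 t/h.
argon fraction in S7 = 767.04/2157.8 = 0.3555.

0.3555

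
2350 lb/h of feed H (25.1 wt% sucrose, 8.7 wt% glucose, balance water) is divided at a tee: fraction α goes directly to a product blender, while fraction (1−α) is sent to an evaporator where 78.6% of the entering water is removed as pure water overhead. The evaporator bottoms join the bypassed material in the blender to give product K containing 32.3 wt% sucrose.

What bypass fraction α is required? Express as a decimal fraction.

0.572

All 2350×0.251 = 589.85 lb/h of sucrose reaches K, so K = 589.85/0.323 = 1826.2 lb/h and vapour = 523.84 lb/h.
The evaporator receives (1−α)·2350 of feed at 0.662 water and removes 0.786 of that water:
0.786×0.662×(1−α)×2350 = 523.84
(1−α) = 523.84/1222.8 = 0.4284;  α = 0.5716.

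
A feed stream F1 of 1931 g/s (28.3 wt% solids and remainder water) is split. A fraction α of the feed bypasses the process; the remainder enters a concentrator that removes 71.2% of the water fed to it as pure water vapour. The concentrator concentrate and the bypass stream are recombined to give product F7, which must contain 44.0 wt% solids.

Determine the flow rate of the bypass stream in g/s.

581.3 g/s

All 1931×0.283 = 546.47 g/s of solids reaches F7, so F7 = 546.47/0.440 = 1242 g/s and vapour = 689.02 g/s.
The evaporator receives (1−α)·1931 of feed at 0.717 water and removes 0.712 of that water:
0.712×0.717×(1−α)×1931 = 689.02
(1−α) = 689.02/985.78 = 0.6990;  α = 0.3010.
Bypass flow = 0.3010×1931 = 581.32 g/s.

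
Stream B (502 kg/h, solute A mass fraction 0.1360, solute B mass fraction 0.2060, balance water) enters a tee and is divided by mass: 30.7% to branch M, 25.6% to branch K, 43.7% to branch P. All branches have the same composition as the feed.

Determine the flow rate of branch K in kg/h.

Branch K flow = 0.256×502 = 128.51 kg/h.

128.5 kg/h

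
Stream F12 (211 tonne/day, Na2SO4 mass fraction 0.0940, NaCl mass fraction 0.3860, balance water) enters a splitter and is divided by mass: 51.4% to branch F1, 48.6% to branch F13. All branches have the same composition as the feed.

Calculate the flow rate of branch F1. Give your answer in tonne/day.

Branch F1 flow = 0.514×211 = 108.45 tonne/day.

108.5 tonne/day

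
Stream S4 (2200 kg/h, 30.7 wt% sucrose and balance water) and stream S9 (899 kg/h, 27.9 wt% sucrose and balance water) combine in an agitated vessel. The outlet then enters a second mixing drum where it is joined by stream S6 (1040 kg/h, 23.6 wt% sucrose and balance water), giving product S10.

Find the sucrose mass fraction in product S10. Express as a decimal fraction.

0.2831

Overall, product flow = 4139 kg/h.
sucrose in = 2200×0.307 + 899×0.279 + 1040×0.236 = 1171.7 kg/h.
sucrose fraction in S10 = 0.2831.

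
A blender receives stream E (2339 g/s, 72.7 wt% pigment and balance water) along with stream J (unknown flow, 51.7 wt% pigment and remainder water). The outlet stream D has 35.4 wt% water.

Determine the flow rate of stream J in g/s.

Let J be the unknown flow. Total out = 2339 + J.
water balance: 638.55 + 0.483·J = 0.354·(2339 + J)
(0.483 − 0.354)·J = 0.354×2339 − 638.55 = 189.46
J = 189.46 / 0.129 = 1468.7 g/s

1469 g/s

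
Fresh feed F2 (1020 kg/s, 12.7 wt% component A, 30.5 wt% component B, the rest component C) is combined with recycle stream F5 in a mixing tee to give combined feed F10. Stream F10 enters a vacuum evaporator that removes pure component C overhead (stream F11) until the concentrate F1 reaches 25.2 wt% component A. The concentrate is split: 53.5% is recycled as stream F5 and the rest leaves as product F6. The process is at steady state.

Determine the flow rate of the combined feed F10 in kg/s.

Overall component A balance (none leaves overhead): component A in fresh feed = component A in product, i.e. 1020×0.127 = (1−0.535)·F1·0.252.
F1 = 129.54/(0.252×0.465) = 1105.5 kg/s.
Recycle F5 = 0.535×1105.5 = 591.43 kg/s.
Combined feed F10 = 1020 + 591.43 = 1611.4 kg/s.

1611 kg/s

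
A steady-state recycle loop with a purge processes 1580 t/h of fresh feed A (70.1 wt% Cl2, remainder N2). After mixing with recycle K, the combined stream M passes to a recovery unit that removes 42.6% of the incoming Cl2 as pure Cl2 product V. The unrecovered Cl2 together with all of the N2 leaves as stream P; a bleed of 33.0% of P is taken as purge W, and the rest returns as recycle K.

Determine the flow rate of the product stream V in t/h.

766.7 t/h

Cl2 in M: m_A = 1580×0.701 + (1−0.330)·(1−0.426)·m_A, so m_A = 1107.6/0.6154 = 1799.7 t/h.
Product V = 0.426×1799.7 = 766.68 t/h.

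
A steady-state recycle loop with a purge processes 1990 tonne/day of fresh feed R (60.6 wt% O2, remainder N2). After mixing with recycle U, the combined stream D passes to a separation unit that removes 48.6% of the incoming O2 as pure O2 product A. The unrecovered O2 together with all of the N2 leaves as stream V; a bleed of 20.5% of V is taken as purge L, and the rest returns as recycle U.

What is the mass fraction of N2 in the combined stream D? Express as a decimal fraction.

0.6522

N2 enters only via R and leaves only via the purge: 1990×0.394 = 0.205×(N2 in V), and the separation unit passes all N2, so N2 in D = N2 in V = 3824.7 tonne/day.
O2 in D: m_A = 1990×0.606 + (1−0.205)·(1−0.486)·m_A, so m_A = 1205.9/0.5914 = 2039.2 tonne/day.
D = 2039.2 + 3824.7 = 5863.9 tonne/day.
N2 fraction in D = 3824.7/5863.9 = 0.6522.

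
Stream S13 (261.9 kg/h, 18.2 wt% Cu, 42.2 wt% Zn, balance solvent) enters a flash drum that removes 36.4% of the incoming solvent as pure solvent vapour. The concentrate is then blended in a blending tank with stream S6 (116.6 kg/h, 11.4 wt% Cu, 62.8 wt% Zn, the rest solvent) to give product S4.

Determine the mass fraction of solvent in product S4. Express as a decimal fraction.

Vapour removed = 0.364×0.396×261.9 = 37.751 kg/h; concentrate = 224.15 kg/h.
solvent reaching the mixer = 65.961 (from concentrate) + 116.6×0.258 = 96.044 kg/h.
Product flow = 224.15 + 116.6 = 340.75 kg/h; solvent fraction = 0.282.

0.282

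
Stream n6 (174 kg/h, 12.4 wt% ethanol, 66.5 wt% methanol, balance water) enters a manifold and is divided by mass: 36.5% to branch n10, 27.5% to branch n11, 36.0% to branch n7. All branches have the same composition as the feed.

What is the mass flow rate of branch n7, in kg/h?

Branch n7 flow = 0.360×174 = 62.64 kg/h.

62.64 kg/h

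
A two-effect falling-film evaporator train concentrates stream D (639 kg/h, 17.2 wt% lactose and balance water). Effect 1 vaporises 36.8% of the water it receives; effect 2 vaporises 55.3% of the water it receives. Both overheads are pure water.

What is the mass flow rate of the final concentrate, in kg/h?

water in feed = 639×0.828 = 529.09 kg/h.
After stage 1: water left = (1−0.368)×529.09 = 334.39; stream total = 444.29 kg/h.
After stage 2: water left = (1−0.553)×334.39 = 149.47; final concentrate = 259.38 kg/h.

259.4 kg/h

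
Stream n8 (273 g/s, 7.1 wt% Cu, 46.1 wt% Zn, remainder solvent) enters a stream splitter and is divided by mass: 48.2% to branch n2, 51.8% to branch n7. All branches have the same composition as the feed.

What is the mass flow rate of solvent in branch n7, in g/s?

66.18 g/s

Branch n7 total = 0.518×273 = 141.41 g/s.
solvent in n7 = 0.468×141.41 = 66.182 g/s.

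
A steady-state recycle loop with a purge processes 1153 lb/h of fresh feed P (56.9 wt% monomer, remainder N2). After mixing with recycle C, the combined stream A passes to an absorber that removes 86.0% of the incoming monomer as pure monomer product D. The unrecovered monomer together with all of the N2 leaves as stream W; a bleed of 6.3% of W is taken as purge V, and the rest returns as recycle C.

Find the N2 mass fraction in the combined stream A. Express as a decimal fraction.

N2 enters only via P and leaves only via the purge: 1153×0.431 = 0.063×(N2 in W), and the absorber passes all N2, so N2 in A = N2 in W = 7888 lb/h.
monomer in A: m_A = 1153×0.569 + (1−0.063)·(1−0.860)·m_A, so m_A = 656.06/0.8688 = 755.11 lb/h.
A = 755.11 + 7888 = 8643.1 lb/h.
N2 fraction in A = 7888/8643.1 = 0.913.

0.913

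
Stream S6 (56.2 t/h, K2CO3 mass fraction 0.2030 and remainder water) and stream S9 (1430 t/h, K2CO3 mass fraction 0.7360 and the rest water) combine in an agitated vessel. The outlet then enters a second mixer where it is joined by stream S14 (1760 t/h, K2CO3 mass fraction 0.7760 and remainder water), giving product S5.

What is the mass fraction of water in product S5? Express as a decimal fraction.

0.2515

Overall, product flow = 3246.2 t/h.
water in = 56.2×0.797 + 1430×0.264 + 1760×0.224 = 816.55 t/h.
water fraction in S5 = 0.2515.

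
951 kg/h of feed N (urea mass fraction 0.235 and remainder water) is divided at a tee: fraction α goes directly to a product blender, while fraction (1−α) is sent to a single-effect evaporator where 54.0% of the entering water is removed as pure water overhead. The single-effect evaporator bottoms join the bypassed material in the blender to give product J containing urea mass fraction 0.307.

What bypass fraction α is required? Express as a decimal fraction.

0.432

All 951×0.235 = 223.48 kg/h of urea reaches J, so J = 223.48/0.307 = 727.96 kg/h and vapour = 223.04 kg/h.
The evaporator receives (1−α)·951 of feed at 0.765 water and removes 0.540 of that water:
0.540×0.765×(1−α)×951 = 223.04
(1−α) = 223.04/392.86 = 0.5677;  α = 0.4323.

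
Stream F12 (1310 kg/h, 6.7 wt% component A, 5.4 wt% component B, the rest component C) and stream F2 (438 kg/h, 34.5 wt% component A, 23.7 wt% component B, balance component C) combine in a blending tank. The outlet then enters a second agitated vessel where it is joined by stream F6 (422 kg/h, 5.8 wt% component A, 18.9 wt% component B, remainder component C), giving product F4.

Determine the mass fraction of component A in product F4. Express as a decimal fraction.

Overall, product flow = 2170 kg/h.
component A in = 1310×0.067 + 438×0.345 + 422×0.058 = 263.36 kg/h.
component A fraction in F4 = 0.1214.

0.1214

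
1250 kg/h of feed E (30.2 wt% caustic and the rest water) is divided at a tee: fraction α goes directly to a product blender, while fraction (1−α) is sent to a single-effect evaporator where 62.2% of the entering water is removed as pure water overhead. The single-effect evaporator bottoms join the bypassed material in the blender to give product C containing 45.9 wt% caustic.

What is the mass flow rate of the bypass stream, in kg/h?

265.2 kg/h

All 1250×0.302 = 377.5 kg/h of caustic reaches C, so C = 377.5/0.459 = 822.44 kg/h and vapour = 427.56 kg/h.
The evaporator receives (1−α)·1250 of feed at 0.698 water and removes 0.622 of that water:
0.622×0.698×(1−α)×1250 = 427.56
(1−α) = 427.56/542.69 = 0.7878;  α = 0.2122.
Bypass flow = 0.2122×1250 = 265.19 kg/h.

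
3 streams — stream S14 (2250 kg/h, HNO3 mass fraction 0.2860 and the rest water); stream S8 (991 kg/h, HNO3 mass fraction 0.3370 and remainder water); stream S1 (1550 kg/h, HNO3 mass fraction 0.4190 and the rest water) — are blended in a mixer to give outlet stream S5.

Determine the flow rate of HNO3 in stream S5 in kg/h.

1627 kg/h

HNO3 out = HNO3 in = 2250×0.286 + 991×0.337 + 1550×0.419 = 1626.9 kg/h.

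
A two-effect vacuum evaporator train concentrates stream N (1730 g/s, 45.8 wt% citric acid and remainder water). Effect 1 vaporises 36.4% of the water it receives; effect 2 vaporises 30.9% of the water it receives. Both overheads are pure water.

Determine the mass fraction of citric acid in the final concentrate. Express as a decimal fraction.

0.658

water in feed = 1730×0.542 = 937.66 g/s.
After stage 1: water left = (1−0.364)×937.66 = 596.35; stream total = 1388.7 g/s.
After stage 2: water left = (1−0.309)×596.35 = 412.08; final concentrate = 1204.4 g/s.
citric acid fraction = 792.34/1204.4 = 0.658.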